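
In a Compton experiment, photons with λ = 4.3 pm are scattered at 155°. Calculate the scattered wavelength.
8.9253 pm

Using the Compton scattering formula:
λ' = λ + Δλ = λ + λ_C(1 - cos θ)

Given:
- Initial wavelength λ = 4.3 pm
- Scattering angle θ = 155°
- Compton wavelength λ_C ≈ 2.4263 pm

Calculate the shift:
Δλ = 2.4263 × (1 - cos(155°))
Δλ = 2.4263 × 1.9063
Δλ = 4.6253 pm

Final wavelength:
λ' = 4.3 + 4.6253 = 8.9253 pm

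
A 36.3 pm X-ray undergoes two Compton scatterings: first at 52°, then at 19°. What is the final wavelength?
37.3647 pm

Apply Compton shift twice:

First scattering at θ₁ = 52°:
Δλ₁ = λ_C(1 - cos(52°))
Δλ₁ = 2.4263 × 0.3843
Δλ₁ = 0.9325 pm

After first scattering:
λ₁ = 36.3 + 0.9325 = 37.2325 pm

Second scattering at θ₂ = 19°:
Δλ₂ = λ_C(1 - cos(19°))
Δλ₂ = 2.4263 × 0.0545
Δλ₂ = 0.1322 pm

Final wavelength:
λ₂ = 37.2325 + 0.1322 = 37.3647 pm

Total shift: Δλ_total = 0.9325 + 0.1322 = 1.0647 pm

(Intermediate values are shown rounded; full precision is carried through to the final answer.)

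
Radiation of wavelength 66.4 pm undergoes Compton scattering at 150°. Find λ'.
70.9276 pm

Using the Compton formula: λ' = λ + λ_C(1 − cos θ)

For θ = 150°, cos θ = -√3/2 (exact) ≈ -0.8660, so:
1 − cos 150° = 1 − (-√3/2) ≈ 1.8660

Δλ = λ_C × 1.8660 = 2.4263 × 1.8660 = 4.5276 pm

λ' = 66.4 + 4.5276 = 70.9276 pm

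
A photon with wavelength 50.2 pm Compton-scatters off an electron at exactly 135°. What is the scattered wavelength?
54.3420 pm

Using the Compton formula: λ' = λ + λ_C(1 − cos θ)

For θ = 135°, cos θ = -√2/2 (exact) ≈ -0.7071, so:
1 − cos 135° = 1 − (-√2/2) ≈ 1.7071

Δλ = λ_C × 1.7071 = 2.4263 × 1.7071 = 4.1420 pm

λ' = 50.2 + 4.1420 = 54.3420 pm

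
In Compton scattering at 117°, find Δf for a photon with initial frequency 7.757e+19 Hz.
3.702e+19 Hz (decrease)

Convert frequency to wavelength (c = 299792458 m/s):
λ₀ = c/f₀ = 299792458/7.757e+19 = 3.8647990e-12 m = 3.8648 pm

Calculate Compton shift:
Δλ = λ_C(1 - cos(117°)) = 3.5278 pm

Final wavelength:
λ' = λ₀ + Δλ = 3.8648 + 3.5278 = 7.3926 pm

Final frequency:
f' = c/λ' = 299792458/7.3926310e-12 = 4.0552877e+19 Hz

Frequency shift (decrease):
Δf = f₀ - f' = 7.757e+19 - 4.0552877e+19 = 3.702e+19 Hz

(Intermediate values are shown rounded; full precision is carried through to the final answer.)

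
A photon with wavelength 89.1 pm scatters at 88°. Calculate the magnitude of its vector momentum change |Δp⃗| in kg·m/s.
1.0201e-23 kg·m/s

Photon momentum magnitude is p = h/λ.

Initial momentum:
p₀ = h/λ = 6.6261e-34/8.9100e-11 = 7.4367e-24 kg·m/s

After scattering:
λ' = λ + Δλ = 89.1 + 2.3416 = 91.4416 pm
p' = h/λ' = 6.6261e-34/9.1442e-11 = 7.2462e-24 kg·m/s

Momentum is a vector; the scattered photon's direction makes angle θ = 88° with the incident direction. The magnitude of the vector change Δp⃗ = p⃗₀ − p⃗' is found from the law of cosines:
|Δp⃗|² = p₀² + p'² − 2p₀p'cos θ
|Δp⃗|² = (7.4367e-24)² + (7.2462e-24)² − 2·7.4367e-24·7.2462e-24·cos(88°)
|Δp⃗| = 1.0201e-23 kg·m/s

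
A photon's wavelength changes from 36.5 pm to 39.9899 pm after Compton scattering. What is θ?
116.00°

First find the wavelength shift:
Δλ = λ' - λ = 39.9899 - 36.5 = 3.4899 pm

Using Δλ = λ_C(1 - cos θ), with λ_C = h/(m_e·c) ≈ 2.42631024 pm:
cos θ = 1 - Δλ/λ_C
cos θ = 1 - 3.4899/2.42631024
cos θ = -0.438357

θ = arccos(-0.438357)
θ = 116.00°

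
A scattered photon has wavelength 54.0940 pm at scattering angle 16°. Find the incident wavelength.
54.0000 pm

From λ' = λ + Δλ, we have λ = λ' - Δλ

First calculate the Compton shift:
Δλ = λ_C(1 - cos θ)
Δλ = 2.4263 × (1 - cos(16°))
Δλ = 2.4263 × 0.0387
Δλ = 0.0940 pm

Initial wavelength:
λ = λ' - Δλ
λ = 54.0940 - 0.0940
λ = 54.0000 pm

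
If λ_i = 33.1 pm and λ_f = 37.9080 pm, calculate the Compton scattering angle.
168.99°

First find the wavelength shift:
Δλ = λ' - λ = 37.9080 - 33.1 = 4.8080 pm

Using Δλ = λ_C(1 - cos θ), with λ_C = h/(m_e·c) ≈ 2.42631024 pm:
cos θ = 1 - Δλ/λ_C
cos θ = 1 - 4.8080/2.42631024
cos θ = -0.981610

θ = arccos(-0.981610)
θ = 168.99°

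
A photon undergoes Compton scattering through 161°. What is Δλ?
4.7204 pm

Using the Compton scattering formula:
Δλ = λ_C(1 - cos θ)

where λ_C = h/(m_e·c) ≈ 2.4263 pm is the Compton wavelength of an electron.

For θ = 161°:
cos(161°) = -0.9455
1 - cos(161°) = 1.9455

Δλ = 2.4263 × 1.9455
Δλ = 4.7204 pm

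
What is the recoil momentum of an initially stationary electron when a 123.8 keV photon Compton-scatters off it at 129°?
1.0285e-22 kg·m/s

The electron is initially at rest, so by conservation of momentum:
p⃗_e = p⃗₀ − p⃗'  (incident photon momentum minus scattered photon momentum)

Photon momentum magnitudes (p = h/λ = E/c):
λ₀ = hc/E₀ = 10.0149 pm → p₀ = h/λ₀ = 6.6162e-23 kg·m/s
Δλ = λ_C(1 − cos 129°) = 3.9532 pm
λ' = 13.9681 pm → p' = h/λ' = 4.7437e-23 kg·m/s

The scattered photon makes angle θ = 129° with the incident direction, so by the law of cosines:
|p⃗_e|² = p₀² + p'² − 2p₀p'cos θ
|p⃗_e|² = (6.6162e-23)² + (4.7437e-23)² − 2·6.6162e-23·4.7437e-23·cos(129°)
|p⃗_e| = 1.0285e-22 kg·m/s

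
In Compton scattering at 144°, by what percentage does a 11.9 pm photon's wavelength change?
36.8843%

Calculate the Compton shift:
Δλ = λ_C(1 - cos(144°))
Δλ = 2.4263 × (1 - cos(144°))
Δλ = 2.4263 × 1.8090
Δλ = 4.3892 pm

Percentage change:
(Δλ/λ₀) × 100 = (4.3892/11.9) × 100
= 36.8843%

(Intermediate values are shown rounded; full precision is carried through to the final answer.)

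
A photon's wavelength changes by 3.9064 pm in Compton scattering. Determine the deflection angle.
127.59°

From the Compton formula Δλ = λ_C(1 - cos θ), we can solve for θ:

cos θ = 1 - Δλ/λ_C

Given:
- Δλ = 3.9064 pm
- λ_C = h/(m_e·c) ≈ 2.42631024 pm

cos θ = 1 - 3.9064/2.42631024
cos θ = 1 - 1.610017
cos θ = -0.610017

θ = arccos(-0.610017)
θ = 127.59°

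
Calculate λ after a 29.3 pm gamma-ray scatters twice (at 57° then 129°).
34.3581 pm

Apply Compton shift twice:

First scattering at θ₁ = 57°:
Δλ₁ = λ_C(1 - cos(57°))
Δλ₁ = 2.4263 × 0.4554
Δλ₁ = 1.1048 pm

After first scattering:
λ₁ = 29.3 + 1.1048 = 30.4048 pm

Second scattering at θ₂ = 129°:
Δλ₂ = λ_C(1 - cos(129°))
Δλ₂ = 2.4263 × 1.6293
Δλ₂ = 3.9532 pm

Final wavelength:
λ₂ = 30.4048 + 3.9532 = 34.3581 pm

Total shift: Δλ_total = 1.1048 + 3.9532 = 5.0581 pm

(Intermediate values are shown rounded; full precision is carried through to the final answer.)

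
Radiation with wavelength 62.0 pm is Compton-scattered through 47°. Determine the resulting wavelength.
62.7716 pm

Using the Compton scattering formula:
λ' = λ + Δλ = λ + λ_C(1 - cos θ)

Given:
- Initial wavelength λ = 62.0 pm
- Scattering angle θ = 47°
- Compton wavelength λ_C ≈ 2.4263 pm

Calculate the shift:
Δλ = 2.4263 × (1 - cos(47°))
Δλ = 2.4263 × 0.3180
Δλ = 0.7716 pm

Final wavelength:
λ' = 62.0 + 0.7716 = 62.7716 pm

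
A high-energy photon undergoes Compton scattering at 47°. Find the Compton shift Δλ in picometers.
0.7716 pm

Using the Compton scattering formula:
Δλ = λ_C(1 - cos θ)

where λ_C = h/(m_e·c) ≈ 2.4263 pm is the Compton wavelength of an electron.

For θ = 47°:
cos(47°) = 0.6820
1 - cos(47°) = 0.3180

Δλ = 2.4263 × 0.3180
Δλ = 0.7716 pm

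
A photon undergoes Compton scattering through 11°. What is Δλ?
0.0446 pm

Using the Compton scattering formula:
Δλ = λ_C(1 - cos θ)

where λ_C = h/(m_e·c) ≈ 2.4263 pm is the Compton wavelength of an electron.

For θ = 11°:
cos(11°) = 0.9816
1 - cos(11°) = 0.0184

Δλ = 2.4263 × 0.0184
Δλ = 0.0446 pm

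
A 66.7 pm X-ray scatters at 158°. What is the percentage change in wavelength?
7.0104%

Calculate the Compton shift:
Δλ = λ_C(1 - cos(158°))
Δλ = 2.4263 × (1 - cos(158°))
Δλ = 2.4263 × 1.9272
Δλ = 4.6759 pm

Percentage change:
(Δλ/λ₀) × 100 = (4.6759/66.7) × 100
= 7.0104%

(Intermediate values are shown rounded; full precision is carried through to the final answer.)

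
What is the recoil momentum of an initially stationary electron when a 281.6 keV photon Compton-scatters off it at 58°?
1.3368e-22 kg·m/s

The electron is initially at rest, so by conservation of momentum:
p⃗_e = p⃗₀ − p⃗'  (incident photon momentum minus scattered photon momentum)

Photon momentum magnitudes (p = h/λ = E/c):
λ₀ = hc/E₀ = 4.4028 pm → p₀ = h/λ₀ = 1.5050e-22 kg·m/s
Δλ = λ_C(1 − cos 58°) = 1.1406 pm
λ' = 5.5434 pm → p' = h/λ' = 1.1953e-22 kg·m/s

The scattered photon makes angle θ = 58° with the incident direction, so by the law of cosines:
|p⃗_e|² = p₀² + p'² − 2p₀p'cos θ
|p⃗_e|² = (1.5050e-22)² + (1.1953e-22)² − 2·1.5050e-22·1.1953e-22·cos(58°)
|p⃗_e| = 1.3368e-22 kg·m/s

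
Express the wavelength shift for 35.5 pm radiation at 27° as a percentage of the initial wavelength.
0.7449%

Calculate the Compton shift:
Δλ = λ_C(1 - cos(27°))
Δλ = 2.4263 × (1 - cos(27°))
Δλ = 2.4263 × 0.1090
Δλ = 0.2645 pm

Percentage change:
(Δλ/λ₀) × 100 = (0.2645/35.5) × 100
= 0.7449%

(Intermediate values are shown rounded; full precision is carried through to the final answer.)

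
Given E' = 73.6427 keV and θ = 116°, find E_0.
92.9001 keV

Convert final energy to wavelength (hc ≈ 1239.842 keV·pm):
λ' = hc/E' = 1239.842 / 73.6427 = 16.8359 pm

Calculate the Compton shift:
Δλ = λ_C(1 - cos(116°))
Δλ = 2.4263 × (1 - cos(116°))
Δλ = 3.4899 pm

Initial wavelength:
λ = λ' - Δλ = 16.8359 - 3.4899 = 13.3460 pm

Initial energy:
E = hc/λ = 1239.842 / 13.3460 = 92.9001 keV

(Intermediate values are shown rounded; full precision is carried through to the final answer.)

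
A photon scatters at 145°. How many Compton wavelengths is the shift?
1.8192 λ_C

The Compton shift formula is:
Δλ = λ_C(1 - cos θ)

Dividing both sides by λ_C:
Δλ/λ_C = 1 - cos θ

For θ = 145°:
Δλ/λ_C = 1 - cos(145°)
Δλ/λ_C = 1 - -0.8192
Δλ/λ_C = 1.8192

This means the shift is 1.8192 × λ_C = 4.4138 pm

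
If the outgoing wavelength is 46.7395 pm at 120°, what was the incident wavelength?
43.1000 pm

From λ' = λ + Δλ, we have λ = λ' - Δλ

First calculate the Compton shift:
Δλ = λ_C(1 - cos θ)
Δλ = 2.4263 × (1 - cos(120°))
Δλ = 2.4263 × 1.5000
Δλ = 3.6395 pm

Initial wavelength:
λ = λ' - Δλ
λ = 46.7395 - 3.6395
λ = 43.1000 pm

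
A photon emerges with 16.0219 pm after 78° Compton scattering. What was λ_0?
14.1000 pm

From λ' = λ + Δλ, we have λ = λ' - Δλ

First calculate the Compton shift:
Δλ = λ_C(1 - cos θ)
Δλ = 2.4263 × (1 - cos(78°))
Δλ = 2.4263 × 0.7921
Δλ = 1.9219 pm

Initial wavelength:
λ = λ' - Δλ
λ = 16.0219 - 1.9219
λ = 14.1000 pm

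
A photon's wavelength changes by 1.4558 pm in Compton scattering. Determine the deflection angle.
66.42°

From the Compton formula Δλ = λ_C(1 - cos θ), we can solve for θ:

cos θ = 1 - Δλ/λ_C

Given:
- Δλ = 1.4558 pm
- λ_C = h/(m_e·c) ≈ 2.42631024 pm

cos θ = 1 - 1.4558/2.42631024
cos θ = 1 - 0.600006
cos θ = 0.399994

θ = arccos(0.399994)
θ = 66.42°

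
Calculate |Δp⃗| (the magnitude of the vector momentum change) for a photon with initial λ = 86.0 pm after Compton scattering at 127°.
1.3493e-23 kg·m/s

Photon momentum magnitude is p = h/λ.

Initial momentum:
p₀ = h/λ = 6.6261e-34/8.6000e-11 = 7.7047e-24 kg·m/s

After scattering:
λ' = λ + Δλ = 86.0 + 3.8865 = 89.8865 pm
p' = h/λ' = 6.6261e-34/8.9887e-11 = 7.3716e-24 kg·m/s

Momentum is a vector; the scattered photon's direction makes angle θ = 127° with the incident direction. The magnitude of the vector change Δp⃗ = p⃗₀ − p⃗' is found from the law of cosines:
|Δp⃗|² = p₀² + p'² − 2p₀p'cos θ
|Δp⃗|² = (7.7047e-24)² + (7.3716e-24)² − 2·7.7047e-24·7.3716e-24·cos(127°)
|Δp⃗| = 1.3493e-23 kg·m/s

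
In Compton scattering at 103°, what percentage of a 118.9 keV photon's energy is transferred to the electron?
0.2218 (or 22.18%)

Calculate initial and final photon energies:

Initial: E₀ = 118.9 keV → λ₀ = 10.4276 pm
Compton shift: Δλ = 2.9721 pm
Final wavelength: λ' = 13.3997 pm
Final energy: E' = 92.5275 keV

Fractional energy loss:
(E₀ - E')/E₀ = (118.9000 - 92.5275)/118.9000
= 26.3725/118.9000
= 0.2218
= 22.18%

(Intermediate values are shown rounded; full precision is carried through to the final answer.)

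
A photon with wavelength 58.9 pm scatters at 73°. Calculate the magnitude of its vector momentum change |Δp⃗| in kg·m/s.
1.3196e-23 kg·m/s

Photon momentum magnitude is p = h/λ.

Initial momentum:
p₀ = h/λ = 6.6261e-34/5.8900e-11 = 1.1250e-23 kg·m/s

After scattering:
λ' = λ + Δλ = 58.9 + 1.7169 = 60.6169 pm
p' = h/λ' = 6.6261e-34/6.0617e-11 = 1.0931e-23 kg·m/s

Momentum is a vector; the scattered photon's direction makes angle θ = 73° with the incident direction. The magnitude of the vector change Δp⃗ = p⃗₀ − p⃗' is found from the law of cosines:
|Δp⃗|² = p₀² + p'² − 2p₀p'cos θ
|Δp⃗|² = (1.1250e-23)² + (1.0931e-23)² − 2·1.1250e-23·1.0931e-23·cos(73°)
|Δp⃗| = 1.3196e-23 kg·m/s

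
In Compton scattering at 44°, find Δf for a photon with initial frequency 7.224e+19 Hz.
1.018e+19 Hz (decrease)

Convert frequency to wavelength (c = 299792458 m/s):
λ₀ = c/f₀ = 299792458/7.224e+19 = 4.1499510e-12 m = 4.1500 pm

Calculate Compton shift:
Δλ = λ_C(1 - cos(44°)) = 0.6810 pm

Final wavelength:
λ' = λ₀ + Δλ = 4.1500 + 0.6810 = 4.8309 pm

Final frequency:
f' = c/λ' = 299792458/4.8309197e-12 = 6.2057016e+19 Hz

Frequency shift (decrease):
Δf = f₀ - f' = 7.224e+19 - 6.2057016e+19 = 1.018e+19 Hz

(Intermediate values are shown rounded; full precision is carried through to the final answer.)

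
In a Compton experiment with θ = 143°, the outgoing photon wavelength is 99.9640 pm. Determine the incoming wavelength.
95.6000 pm

From λ' = λ + Δλ, we have λ = λ' - Δλ

First calculate the Compton shift:
Δλ = λ_C(1 - cos θ)
Δλ = 2.4263 × (1 - cos(143°))
Δλ = 2.4263 × 1.7986
Δλ = 4.3640 pm

Initial wavelength:
λ = λ' - Δλ
λ = 99.9640 - 4.3640
λ = 95.6000 pm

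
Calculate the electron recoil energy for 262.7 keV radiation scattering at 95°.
94.1834 keV

By energy conservation: K_e = E_initial - E_final

First find the scattered photon energy:
Initial wavelength: λ = hc/E = 4.7196 pm
Compton shift: Δλ = λ_C(1 - cos(95°)) = 2.6378 pm
Final wavelength: λ' = 4.7196 + 2.6378 = 7.3574 pm
Final photon energy: E' = hc/λ' = 168.5166 keV

Electron kinetic energy:
K_e = E - E' = 262.7000 - 168.5166 = 94.1834 keV

(Intermediate values are shown rounded; full precision is carried through to the final answer.)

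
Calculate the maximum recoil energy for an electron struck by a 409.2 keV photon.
251.9103 keV

Maximum energy transfer occurs at θ = 180° (backscattering).

Initial photon: E₀ = 409.2 keV → λ₀ = 3.0299 pm

Maximum Compton shift (at 180°):
Δλ_max = 2λ_C = 2 × 2.4263 = 4.8526 pm

Final wavelength:
λ' = 3.0299 + 4.8526 = 7.8825 pm

Minimum photon energy (maximum energy to electron):
E'_min = hc/λ' = 157.2897 keV

Maximum electron kinetic energy:
K_max = E₀ - E'_min = 409.2000 - 157.2897 = 251.9103 keV

(Intermediate values are shown rounded; full precision is carried through to the final answer.)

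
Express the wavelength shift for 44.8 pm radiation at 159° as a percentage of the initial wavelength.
10.4720%

Calculate the Compton shift:
Δλ = λ_C(1 - cos(159°))
Δλ = 2.4263 × (1 - cos(159°))
Δλ = 2.4263 × 1.9336
Δλ = 4.6915 pm

Percentage change:
(Δλ/λ₀) × 100 = (4.6915/44.8) × 100
= 10.4720%

(Intermediate values are shown rounded; full precision is carried through to the final answer.)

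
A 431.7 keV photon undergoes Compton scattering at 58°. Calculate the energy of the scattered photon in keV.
308.9902 keV

First convert energy to wavelength:
λ = hc/E, with hc ≈ 1239.842 keV·pm (i.e. 1239.842 eV·nm)

For E = 431.7 keV = 431700 eV:
λ = 1239.842 keV·pm / 431.7 keV
λ = 2.8720 pm

Calculate the Compton shift:
Δλ = λ_C(1 - cos(58°)) = 2.4263 × 0.4701
Δλ = 1.1406 pm

Final wavelength:
λ' = 2.8720 + 1.1406 = 4.0126 pm

Final energy:
E' = hc/λ' = 1239.842 / 4.0126 = 308.9902 keV

(Intermediate values are shown rounded; full precision is carried through to the final answer.)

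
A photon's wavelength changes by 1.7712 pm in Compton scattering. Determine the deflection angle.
74.34°

From the Compton formula Δλ = λ_C(1 - cos θ), we can solve for θ:

cos θ = 1 - Δλ/λ_C

Given:
- Δλ = 1.7712 pm
- λ_C = h/(m_e·c) ≈ 2.42631024 pm

cos θ = 1 - 1.7712/2.42631024
cos θ = 1 - 0.729997
cos θ = 0.270003

θ = arccos(0.270003)
θ = 74.34°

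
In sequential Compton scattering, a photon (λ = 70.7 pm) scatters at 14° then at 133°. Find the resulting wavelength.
74.8531 pm

Apply Compton shift twice:

First scattering at θ₁ = 14°:
Δλ₁ = λ_C(1 - cos(14°))
Δλ₁ = 2.4263 × 0.0297
Δλ₁ = 0.0721 pm

After first scattering:
λ₁ = 70.7 + 0.0721 = 70.7721 pm

Second scattering at θ₂ = 133°:
Δλ₂ = λ_C(1 - cos(133°))
Δλ₂ = 2.4263 × 1.6820
Δλ₂ = 4.0810 pm

Final wavelength:
λ₂ = 70.7721 + 4.0810 = 74.8531 pm

Total shift: Δλ_total = 0.0721 + 4.0810 = 4.1531 pm

(Intermediate values are shown rounded; full precision is carried through to the final answer.)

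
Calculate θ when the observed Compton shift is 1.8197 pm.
75.52°

From the Compton formula Δλ = λ_C(1 - cos θ), we can solve for θ:

cos θ = 1 - Δλ/λ_C

Given:
- Δλ = 1.8197 pm
- λ_C = h/(m_e·c) ≈ 2.42631024 pm

cos θ = 1 - 1.8197/2.42631024
cos θ = 1 - 0.749987
cos θ = 0.250013

θ = arccos(0.250013)
θ = 75.52°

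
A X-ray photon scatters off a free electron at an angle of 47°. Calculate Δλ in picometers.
0.7716 pm

Using the Compton scattering formula:
Δλ = λ_C(1 - cos θ)

where λ_C = h/(m_e·c) ≈ 2.4263 pm is the Compton wavelength of an electron.

For θ = 47°:
cos(47°) = 0.6820
1 - cos(47°) = 0.3180

Δλ = 2.4263 × 0.3180
Δλ = 0.7716 pm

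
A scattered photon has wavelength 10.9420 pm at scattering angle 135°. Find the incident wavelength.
6.8000 pm

From λ' = λ + Δλ, we have λ = λ' - Δλ

First calculate the Compton shift:
Δλ = λ_C(1 - cos θ)
Δλ = 2.4263 × (1 - cos(135°))
Δλ = 2.4263 × 1.7071
Δλ = 4.1420 pm

Initial wavelength:
λ = λ' - Δλ
λ = 10.9420 - 4.1420
λ = 6.8000 pm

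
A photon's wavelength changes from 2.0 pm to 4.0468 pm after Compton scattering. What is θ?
81.00°

First find the wavelength shift:
Δλ = λ' - λ = 4.0468 - 2.0 = 2.0468 pm

Using Δλ = λ_C(1 - cos θ), with λ_C = h/(m_e·c) ≈ 2.42631024 pm:
cos θ = 1 - Δλ/λ_C
cos θ = 1 - 2.0468/2.42631024
cos θ = 0.156415

θ = arccos(0.156415)
θ = 81.00°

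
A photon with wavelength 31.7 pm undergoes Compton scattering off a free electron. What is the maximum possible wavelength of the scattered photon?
36.5526 pm (at θ = 180°)

The Compton shift is Δλ = λ_C(1 − cos θ).

Since cos θ ranges from −1 to 1, the factor (1 − cos θ) ranges from 0 to 2; the maximum shift occurs at θ = 180° (backscattering):
Δλ_max = 2λ_C = 2 × 2.4263 pm = 4.8526 pm

Maximum scattered wavelength:
λ'_max = λ₀ + Δλ_max = 31.7 + 4.8526 = 36.5526 pm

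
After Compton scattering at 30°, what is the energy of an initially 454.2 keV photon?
405.8680 keV

First convert energy to wavelength:
λ = hc/E, with hc ≈ 1239.842 keV·pm (i.e. 1239.842 eV·nm)

For E = 454.2 keV = 454200 eV:
λ = 1239.842 keV·pm / 454.2 keV
λ = 2.7297 pm

Calculate the Compton shift:
Δλ = λ_C(1 - cos(30°)) = 2.4263 × 0.1340
Δλ = 0.3251 pm

Final wavelength:
λ' = 2.7297 + 0.3251 = 3.0548 pm

Final energy:
E' = hc/λ' = 1239.842 / 3.0548 = 405.8680 keV

(Intermediate values are shown rounded; full precision is carried through to the final answer.)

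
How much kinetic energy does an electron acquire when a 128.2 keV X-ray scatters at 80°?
22.0141 keV

By energy conservation: K_e = E_initial - E_final

First find the scattered photon energy:
Initial wavelength: λ = hc/E = 9.6712 pm
Compton shift: Δλ = λ_C(1 - cos(80°)) = 2.0050 pm
Final wavelength: λ' = 9.6712 + 2.0050 = 11.6761 pm
Final photon energy: E' = hc/λ' = 106.1859 keV

Electron kinetic energy:
K_e = E - E' = 128.2000 - 106.1859 = 22.0141 keV

(Intermediate values are shown rounded; full precision is carried through to the final answer.)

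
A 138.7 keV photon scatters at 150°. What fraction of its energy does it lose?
0.3362 (or 33.62%)

Calculate initial and final photon energies:

Initial: E₀ = 138.7 keV → λ₀ = 8.9390 pm
Compton shift: Δλ = 4.5276 pm
Final wavelength: λ' = 13.4666 pm
Final energy: E' = 92.0681 keV

Fractional energy loss:
(E₀ - E')/E₀ = (138.7000 - 92.0681)/138.7000
= 46.6319/138.7000
= 0.3362
= 33.62%

(Intermediate values are shown rounded; full precision is carried through to the final answer.)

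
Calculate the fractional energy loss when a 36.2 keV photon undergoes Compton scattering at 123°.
0.0986 (or 9.86%)

Calculate initial and final photon energies:

Initial: E₀ = 36.2 keV → λ₀ = 34.2498 pm
Compton shift: Δλ = 3.7478 pm
Final wavelength: λ' = 37.9976 pm
Final energy: E' = 32.6295 keV

Fractional energy loss:
(E₀ - E')/E₀ = (36.2000 - 32.6295)/36.2000
= 3.5705/36.2000
= 0.0986
= 9.86%

(Intermediate values are shown rounded; full precision is carried through to the final answer.)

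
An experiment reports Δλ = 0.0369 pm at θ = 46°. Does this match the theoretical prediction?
No, inconsistent

Calculate the expected shift for θ = 46°:

Δλ_expected = λ_C(1 - cos(46°))
Δλ_expected = 2.4263 × (1 - cos(46°))
Δλ_expected = 2.4263 × 0.3053
Δλ_expected = 0.7409 pm

Given shift: 0.0369 pm
Expected shift: 0.7409 pm
Difference: 0.7040 pm

The values do not match. The given shift corresponds to θ ≈ 10.0°, not 46°.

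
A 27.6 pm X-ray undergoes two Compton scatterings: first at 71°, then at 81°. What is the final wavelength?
31.2831 pm

Apply Compton shift twice:

First scattering at θ₁ = 71°:
Δλ₁ = λ_C(1 - cos(71°))
Δλ₁ = 2.4263 × 0.6744
Δλ₁ = 1.6364 pm

After first scattering:
λ₁ = 27.6 + 1.6364 = 29.2364 pm

Second scattering at θ₂ = 81°:
Δλ₂ = λ_C(1 - cos(81°))
Δλ₂ = 2.4263 × 0.8436
Δλ₂ = 2.0468 pm

Final wavelength:
λ₂ = 29.2364 + 2.0468 = 31.2831 pm

Total shift: Δλ_total = 1.6364 + 2.0468 = 3.6831 pm

(Intermediate values are shown rounded; full precision is carried through to the final answer.)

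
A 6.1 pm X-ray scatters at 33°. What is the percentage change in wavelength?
6.4170%

Calculate the Compton shift:
Δλ = λ_C(1 - cos(33°))
Δλ = 2.4263 × (1 - cos(33°))
Δλ = 2.4263 × 0.1613
Δλ = 0.3914 pm

Percentage change:
(Δλ/λ₀) × 100 = (0.3914/6.1) × 100
= 6.4170%

(Intermediate values are shown rounded; full precision is carried through to the final answer.)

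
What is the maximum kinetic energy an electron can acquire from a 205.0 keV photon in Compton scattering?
91.2596 keV

Maximum energy transfer occurs at θ = 180° (backscattering).

Initial photon: E₀ = 205.0 keV → λ₀ = 6.0480 pm

Maximum Compton shift (at 180°):
Δλ_max = 2λ_C = 2 × 2.4263 = 4.8526 pm

Final wavelength:
λ' = 6.0480 + 4.8526 = 10.9006 pm

Minimum photon energy (maximum energy to electron):
E'_min = hc/λ' = 113.7404 keV

Maximum electron kinetic energy:
K_max = E₀ - E'_min = 205.0000 - 113.7404 = 91.2596 keV

(Intermediate values are shown rounded; full precision is carried through to the final answer.)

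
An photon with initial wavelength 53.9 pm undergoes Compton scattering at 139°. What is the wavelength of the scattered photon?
58.1575 pm

Using the Compton scattering formula:
λ' = λ + Δλ = λ + λ_C(1 - cos θ)

Given:
- Initial wavelength λ = 53.9 pm
- Scattering angle θ = 139°
- Compton wavelength λ_C ≈ 2.4263 pm

Calculate the shift:
Δλ = 2.4263 × (1 - cos(139°))
Δλ = 2.4263 × 1.7547
Δλ = 4.2575 pm

Final wavelength:
λ' = 53.9 + 4.2575 = 58.1575 pm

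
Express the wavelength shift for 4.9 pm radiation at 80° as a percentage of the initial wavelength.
40.9181%

Calculate the Compton shift:
Δλ = λ_C(1 - cos(80°))
Δλ = 2.4263 × (1 - cos(80°))
Δλ = 2.4263 × 0.8264
Δλ = 2.0050 pm

Percentage change:
(Δλ/λ₀) × 100 = (2.0050/4.9) × 100
= 40.9181%

(Intermediate values are shown rounded; full precision is carried through to the final answer.)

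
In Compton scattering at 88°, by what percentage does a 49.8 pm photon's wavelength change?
4.7021%

Calculate the Compton shift:
Δλ = λ_C(1 - cos(88°))
Δλ = 2.4263 × (1 - cos(88°))
Δλ = 2.4263 × 0.9651
Δλ = 2.3416 pm

Percentage change:
(Δλ/λ₀) × 100 = (2.3416/49.8) × 100
= 4.7021%

(Intermediate values are shown rounded; full precision is carried through to the final answer.)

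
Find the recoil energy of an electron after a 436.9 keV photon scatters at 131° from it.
256.0577 keV

By energy conservation: K_e = E_initial - E_final

First find the scattered photon energy:
Initial wavelength: λ = hc/E = 2.8378 pm
Compton shift: Δλ = λ_C(1 - cos(131°)) = 4.0181 pm
Final wavelength: λ' = 2.8378 + 4.0181 = 6.8559 pm
Final photon energy: E' = hc/λ' = 180.8423 keV

Electron kinetic energy:
K_e = E - E' = 436.9000 - 180.8423 = 256.0577 keV

(Intermediate values are shown rounded; full precision is carried through to the final answer.)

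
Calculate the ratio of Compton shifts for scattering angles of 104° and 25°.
104° produces the larger shift by a factor of 13.255

Calculate both shifts using Δλ = λ_C(1 - cos θ):

For θ₁ = 25°:
Δλ₁ = 2.4263 × (1 - cos(25°))
Δλ₁ = 2.4263 × 0.0937
Δλ₁ = 0.2273 pm

For θ₂ = 104°:
Δλ₂ = 2.4263 × (1 - cos(104°))
Δλ₂ = 2.4263 × 1.2419
Δλ₂ = 3.0133 pm

The 104° angle produces the larger shift.
Ratio: 3.0133/0.2273 = 13.255

(Intermediate values are shown rounded; full precision is carried through to the final answer.)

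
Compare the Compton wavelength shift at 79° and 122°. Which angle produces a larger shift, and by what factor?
122° produces the larger shift by a factor of 1.891

Calculate both shifts using Δλ = λ_C(1 - cos θ):

For θ₁ = 79°:
Δλ₁ = 2.4263 × (1 - cos(79°))
Δλ₁ = 2.4263 × 0.8092
Δλ₁ = 1.9633 pm

For θ₂ = 122°:
Δλ₂ = 2.4263 × (1 - cos(122°))
Δλ₂ = 2.4263 × 1.5299
Δλ₂ = 3.7121 pm

The 122° angle produces the larger shift.
Ratio: 3.7121/1.9633 = 1.891

(Intermediate values are shown rounded; full precision is carried through to the final answer.)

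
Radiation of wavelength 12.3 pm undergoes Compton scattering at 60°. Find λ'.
13.5132 pm

Using the Compton formula: λ' = λ + λ_C(1 − cos θ)

For θ = 60°, cos θ = 1/2 (exact) = 0.5000, so:
1 − cos 60° = 1 − (1/2) = 0.5000

Δλ = λ_C × 0.5000 = 2.4263 × 0.5000 = 1.2132 pm

λ' = 12.3 + 1.2132 = 13.5132 pm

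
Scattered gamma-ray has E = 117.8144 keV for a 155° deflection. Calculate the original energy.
210.1999 keV

Convert final energy to wavelength (hc ≈ 1239.842 keV·pm):
λ' = hc/E' = 1239.842 / 117.8144 = 10.5237 pm

Calculate the Compton shift:
Δλ = λ_C(1 - cos(155°))
Δλ = 2.4263 × (1 - cos(155°))
Δλ = 4.6253 pm

Initial wavelength:
λ = λ' - Δλ = 10.5237 - 4.6253 = 5.8984 pm

Initial energy:
E = hc/λ = 1239.842 / 5.8984 = 210.1999 keV

(Intermediate values are shown rounded; full precision is carried through to the final answer.)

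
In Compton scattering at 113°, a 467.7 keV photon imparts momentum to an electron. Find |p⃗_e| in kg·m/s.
3.0992e-22 kg·m/s

The electron is initially at rest, so by conservation of momentum:
p⃗_e = p⃗₀ − p⃗'  (incident photon momentum minus scattered photon momentum)

Photon momentum magnitudes (p = h/λ = E/c):
λ₀ = hc/E₀ = 2.6509 pm → p₀ = h/λ₀ = 2.4995e-22 kg·m/s
Δλ = λ_C(1 − cos 113°) = 3.3743 pm
λ' = 6.0253 pm → p' = h/λ' = 1.0997e-22 kg·m/s

The scattered photon makes angle θ = 113° with the incident direction, so by the law of cosines:
|p⃗_e|² = p₀² + p'² − 2p₀p'cos θ
|p⃗_e|² = (2.4995e-22)² + (1.0997e-22)² − 2·2.4995e-22·1.0997e-22·cos(113°)
|p⃗_e| = 3.0992e-22 kg·m/s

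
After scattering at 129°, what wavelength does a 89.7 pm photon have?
93.6532 pm

Using the Compton scattering formula:
λ' = λ + Δλ = λ + λ_C(1 - cos θ)

Given:
- Initial wavelength λ = 89.7 pm
- Scattering angle θ = 129°
- Compton wavelength λ_C ≈ 2.4263 pm

Calculate the shift:
Δλ = 2.4263 × (1 - cos(129°))
Δλ = 2.4263 × 1.6293
Δλ = 3.9532 pm

Final wavelength:
λ' = 89.7 + 3.9532 = 93.6532 pm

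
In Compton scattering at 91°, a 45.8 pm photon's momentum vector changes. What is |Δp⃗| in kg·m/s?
2.0117e-23 kg·m/s

Photon momentum magnitude is p = h/λ.

Initial momentum:
p₀ = h/λ = 6.6261e-34/4.5800e-11 = 1.4467e-23 kg·m/s

After scattering:
λ' = λ + Δλ = 45.8 + 2.4687 = 48.2687 pm
p' = h/λ' = 6.6261e-34/4.8269e-11 = 1.3727e-23 kg·m/s

Momentum is a vector; the scattered photon's direction makes angle θ = 91° with the incident direction. The magnitude of the vector change Δp⃗ = p⃗₀ − p⃗' is found from the law of cosines:
|Δp⃗|² = p₀² + p'² − 2p₀p'cos θ
|Δp⃗|² = (1.4467e-23)² + (1.3727e-23)² − 2·1.4467e-23·1.3727e-23·cos(91°)
|Δp⃗| = 2.0117e-23 kg·m/s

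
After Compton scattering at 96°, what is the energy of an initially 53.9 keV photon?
48.2756 keV

First convert energy to wavelength:
λ = hc/E, with hc ≈ 1239.842 keV·pm (i.e. 1239.842 eV·nm)

For E = 53.9 keV = 53900 eV:
λ = 1239.842 keV·pm / 53.9 keV
λ = 23.0026 pm

Calculate the Compton shift:
Δλ = λ_C(1 - cos(96°)) = 2.4263 × 1.1045
Δλ = 2.6799 pm

Final wavelength:
λ' = 23.0026 + 2.6799 = 25.6826 pm

Final energy:
E' = hc/λ' = 1239.842 / 25.6826 = 48.2756 keV

(Intermediate values are shown rounded; full precision is carried through to the final answer.)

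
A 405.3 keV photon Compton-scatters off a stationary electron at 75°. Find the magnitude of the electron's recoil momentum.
2.2412e-22 kg·m/s

The electron is initially at rest, so by conservation of momentum:
p⃗_e = p⃗₀ − p⃗'  (incident photon momentum minus scattered photon momentum)

Photon momentum magnitudes (p = h/λ = E/c):
λ₀ = hc/E₀ = 3.0591 pm → p₀ = h/λ₀ = 2.1660e-22 kg·m/s
Δλ = λ_C(1 − cos 75°) = 1.7983 pm
λ' = 4.8574 pm → p' = h/λ' = 1.3641e-22 kg·m/s

The scattered photon makes angle θ = 75° with the incident direction, so by the law of cosines:
|p⃗_e|² = p₀² + p'² − 2p₀p'cos θ
|p⃗_e|² = (2.1660e-22)² + (1.3641e-22)² − 2·2.1660e-22·1.3641e-22·cos(75°)
|p⃗_e| = 2.2412e-22 kg·m/s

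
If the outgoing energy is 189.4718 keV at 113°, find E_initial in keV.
391.2000 keV

Convert final energy to wavelength (hc ≈ 1239.842 keV·pm):
λ' = hc/E' = 1239.842 / 189.4718 = 6.5437 pm

Calculate the Compton shift:
Δλ = λ_C(1 - cos(113°))
Δλ = 2.4263 × (1 - cos(113°))
Δλ = 3.3743 pm

Initial wavelength:
λ = λ' - Δλ = 6.5437 - 3.3743 = 3.1693 pm

Initial energy:
E = hc/λ = 1239.842 / 3.1693 = 391.2000 keV

(Intermediate values are shown rounded; full precision is carried through to the final answer.)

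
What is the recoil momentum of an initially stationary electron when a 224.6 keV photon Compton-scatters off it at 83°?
1.3919e-22 kg·m/s

The electron is initially at rest, so by conservation of momentum:
p⃗_e = p⃗₀ − p⃗'  (incident photon momentum minus scattered photon momentum)

Photon momentum magnitudes (p = h/λ = E/c):
λ₀ = hc/E₀ = 5.5202 pm → p₀ = h/λ₀ = 1.2003e-22 kg·m/s
Δλ = λ_C(1 − cos 83°) = 2.1306 pm
λ' = 7.6508 pm → p' = h/λ' = 8.6606e-23 kg·m/s

The scattered photon makes angle θ = 83° with the incident direction, so by the law of cosines:
|p⃗_e|² = p₀² + p'² − 2p₀p'cos θ
|p⃗_e|² = (1.2003e-22)² + (8.6606e-23)² − 2·1.2003e-22·8.6606e-23·cos(83°)
|p⃗_e| = 1.3919e-22 kg·m/s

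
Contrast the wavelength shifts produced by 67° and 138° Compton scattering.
138° produces the larger shift by a factor of 2.861

Calculate both shifts using Δλ = λ_C(1 - cos θ):

For θ₁ = 67°:
Δλ₁ = 2.4263 × (1 - cos(67°))
Δλ₁ = 2.4263 × 0.6093
Δλ₁ = 1.4783 pm

For θ₂ = 138°:
Δλ₂ = 2.4263 × (1 - cos(138°))
Δλ₂ = 2.4263 × 1.7431
Δλ₂ = 4.2294 pm

The 138° angle produces the larger shift.
Ratio: 4.2294/1.4783 = 2.861

(Intermediate values are shown rounded; full precision is carried through to the final answer.)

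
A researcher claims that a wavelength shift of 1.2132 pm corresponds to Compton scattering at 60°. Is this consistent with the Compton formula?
Yes, consistent

Calculate the expected shift for θ = 60°:

Δλ_expected = λ_C(1 - cos(60°))
Δλ_expected = 2.4263 × (1 - cos(60°))
Δλ_expected = 2.4263 × 0.5000
Δλ_expected = 1.2132 pm

Given shift: 1.2132 pm
Expected shift: 1.2132 pm
Difference: 0.0000 pm

The values match. This is consistent with Compton scattering at the stated angle.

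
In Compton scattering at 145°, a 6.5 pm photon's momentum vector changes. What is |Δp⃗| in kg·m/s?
1.5562e-22 kg·m/s

Photon momentum magnitude is p = h/λ.

Initial momentum:
p₀ = h/λ = 6.6261e-34/6.5000e-12 = 1.0194e-22 kg·m/s

After scattering:
λ' = λ + Δλ = 6.5 + 4.4138 = 10.9138 pm
p' = h/λ' = 6.6261e-34/1.0914e-11 = 6.0713e-23 kg·m/s

Momentum is a vector; the scattered photon's direction makes angle θ = 145° with the incident direction. The magnitude of the vector change Δp⃗ = p⃗₀ − p⃗' is found from the law of cosines:
|Δp⃗|² = p₀² + p'² − 2p₀p'cos θ
|Δp⃗|² = (1.0194e-22)² + (6.0713e-23)² − 2·1.0194e-22·6.0713e-23·cos(145°)
|Δp⃗| = 1.5562e-22 kg·m/s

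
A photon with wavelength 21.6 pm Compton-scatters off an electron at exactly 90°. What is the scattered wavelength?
24.0263 pm

Using the Compton formula: λ' = λ + λ_C(1 − cos θ)

For θ = 90°, cos θ = 0 (exact) = 0.0000, so:
1 − cos 90° = 1 − (0) = 1.0000

Δλ = λ_C × 1.0000 = 2.4263 × 1.0000 = 2.4263 pm

λ' = 21.6 + 2.4263 = 24.0263 pm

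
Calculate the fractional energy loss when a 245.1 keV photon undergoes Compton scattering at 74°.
0.2579 (or 25.79%)

Calculate initial and final photon energies:

Initial: E₀ = 245.1 keV → λ₀ = 5.0585 pm
Compton shift: Δλ = 1.7575 pm
Final wavelength: λ' = 6.8160 pm
Final energy: E' = 181.9005 keV

Fractional energy loss:
(E₀ - E')/E₀ = (245.1000 - 181.9005)/245.1000
= 63.1995/245.1000
= 0.2579
= 25.79%

(Intermediate values are shown rounded; full precision is carried through to the final answer.)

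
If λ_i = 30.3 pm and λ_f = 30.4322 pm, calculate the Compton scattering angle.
19.00°

First find the wavelength shift:
Δλ = λ' - λ = 30.4322 - 30.3 = 0.1322 pm

Using Δλ = λ_C(1 - cos θ), with λ_C = h/(m_e·c) ≈ 2.42631024 pm:
cos θ = 1 - Δλ/λ_C
cos θ = 1 - 0.1322/2.42631024
cos θ = 0.945514

θ = arccos(0.945514)
θ = 19.00°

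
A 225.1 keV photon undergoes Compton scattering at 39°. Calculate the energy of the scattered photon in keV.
204.9775 keV

First convert energy to wavelength:
λ = hc/E, with hc ≈ 1239.842 keV·pm (i.e. 1239.842 eV·nm)

For E = 225.1 keV = 225100 eV:
λ = 1239.842 keV·pm / 225.1 keV
λ = 5.5080 pm

Calculate the Compton shift:
Δλ = λ_C(1 - cos(39°)) = 2.4263 × 0.2229
Δλ = 0.5407 pm

Final wavelength:
λ' = 5.5080 + 0.5407 = 6.0487 pm

Final energy:
E' = hc/λ' = 1239.842 / 6.0487 = 204.9775 keV

(Intermediate values are shown rounded; full precision is carried through to the final answer.)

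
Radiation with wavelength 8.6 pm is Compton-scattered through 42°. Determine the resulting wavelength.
9.2232 pm

Using the Compton scattering formula:
λ' = λ + Δλ = λ + λ_C(1 - cos θ)

Given:
- Initial wavelength λ = 8.6 pm
- Scattering angle θ = 42°
- Compton wavelength λ_C ≈ 2.4263 pm

Calculate the shift:
Δλ = 2.4263 × (1 - cos(42°))
Δλ = 2.4263 × 0.2569
Δλ = 0.6232 pm

Final wavelength:
λ' = 8.6 + 0.6232 = 9.2232 pm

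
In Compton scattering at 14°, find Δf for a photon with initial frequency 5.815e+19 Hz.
8.017e+17 Hz (decrease)

Convert frequency to wavelength (c = 299792458 m/s):
λ₀ = c/f₀ = 299792458/5.815e+19 = 5.1555023e-12 m = 5.1555 pm

Calculate Compton shift:
Δλ = λ_C(1 - cos(14°)) = 0.0721 pm

Final wavelength:
λ' = λ₀ + Δλ = 5.1555 + 0.0721 = 5.2276 pm

Final frequency:
f' = c/λ' = 299792458/5.2275741e-12 = 5.7348295e+19 Hz

Frequency shift (decrease):
Δf = f₀ - f' = 5.815e+19 - 5.7348295e+19 = 8.017e+17 Hz

(Intermediate values are shown rounded; full precision is carried through to the final answer.)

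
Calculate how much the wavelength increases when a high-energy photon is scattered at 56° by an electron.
1.0695 pm

Using the Compton scattering formula:
Δλ = λ_C(1 - cos θ)

where λ_C = h/(m_e·c) ≈ 2.4263 pm is the Compton wavelength of an electron.

For θ = 56°:
cos(56°) = 0.5592
1 - cos(56°) = 0.4408

Δλ = 2.4263 × 0.4408
Δλ = 1.0695 pm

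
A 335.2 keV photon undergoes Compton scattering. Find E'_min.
144.9865 keV (at θ = 180°)

The scattered photon has minimum energy when its wavelength is maximum, i.e., when the Compton shift Δλ = λ_C(1 − cos θ) is maximum. This occurs at θ = 180° (backscattering), giving Δλ_max = 2λ_C = 4.8526 pm.

Initial wavelength: λ₀ = hc/E₀ = 3.6988 pm
Maximum final wavelength: λ'_max = λ₀ + 2λ_C = 3.6988 + 4.8526 = 8.5514 pm
Minimum final energy: E'_min = hc/λ'_max = 144.9865 keV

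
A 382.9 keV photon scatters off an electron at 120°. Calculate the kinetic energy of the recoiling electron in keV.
202.6248 keV

By energy conservation: K_e = E_initial - E_final

First find the scattered photon energy:
Initial wavelength: λ = hc/E = 3.2380 pm
Compton shift: Δλ = λ_C(1 - cos(120°)) = 3.6395 pm
Final wavelength: λ' = 3.2380 + 3.6395 = 6.8775 pm
Final photon energy: E' = hc/λ' = 180.2752 keV

Electron kinetic energy:
K_e = E - E' = 382.9000 - 180.2752 = 202.6248 keV

(Intermediate values are shown rounded; full precision is carried through to the final answer.)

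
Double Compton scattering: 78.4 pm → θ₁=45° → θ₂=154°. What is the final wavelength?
83.7177 pm

Apply Compton shift twice:

First scattering at θ₁ = 45°:
Δλ₁ = λ_C(1 - cos(45°))
Δλ₁ = 2.4263 × 0.2929
Δλ₁ = 0.7106 pm

After first scattering:
λ₁ = 78.4 + 0.7106 = 79.1106 pm

Second scattering at θ₂ = 154°:
Δλ₂ = λ_C(1 - cos(154°))
Δλ₂ = 2.4263 × 1.8988
Δλ₂ = 4.6071 pm

Final wavelength:
λ₂ = 79.1106 + 4.6071 = 83.7177 pm

Total shift: Δλ_total = 0.7106 + 4.6071 = 5.3177 pm

(Intermediate values are shown rounded; full precision is carried through to the final answer.)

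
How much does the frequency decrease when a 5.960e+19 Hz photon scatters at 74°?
1.543e+19 Hz (decrease)

Convert frequency to wavelength (c = 299792458 m/s):
λ₀ = c/f₀ = 299792458/5.960e+19 = 5.0300748e-12 m = 5.0301 pm

Calculate Compton shift:
Δλ = λ_C(1 - cos(74°)) = 1.7575 pm

Final wavelength:
λ' = λ₀ + Δλ = 5.0301 + 1.7575 = 6.7876 pm

Final frequency:
f' = c/λ' = 299792458/6.7876033e-12 = 4.4167646e+19 Hz

Frequency shift (decrease):
Δf = f₀ - f' = 5.960e+19 - 4.4167646e+19 = 1.543e+19 Hz

(Intermediate values are shown rounded; full precision is carried through to the final answer.)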